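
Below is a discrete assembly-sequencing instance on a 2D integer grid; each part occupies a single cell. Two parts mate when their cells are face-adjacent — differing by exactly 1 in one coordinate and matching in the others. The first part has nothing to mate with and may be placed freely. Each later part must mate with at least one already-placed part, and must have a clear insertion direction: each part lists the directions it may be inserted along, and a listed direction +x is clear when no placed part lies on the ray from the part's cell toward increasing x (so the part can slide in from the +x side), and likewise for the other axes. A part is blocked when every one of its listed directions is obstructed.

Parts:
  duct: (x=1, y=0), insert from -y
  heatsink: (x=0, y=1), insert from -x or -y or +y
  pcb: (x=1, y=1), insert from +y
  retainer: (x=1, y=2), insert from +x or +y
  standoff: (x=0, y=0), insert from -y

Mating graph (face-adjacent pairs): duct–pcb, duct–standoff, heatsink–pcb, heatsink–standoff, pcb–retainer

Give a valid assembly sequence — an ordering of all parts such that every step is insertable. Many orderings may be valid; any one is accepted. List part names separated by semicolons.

1. pcb@(1, 1) [+y clear] — {pcb}
2. retainer@(1, 2) [+x clear] — {pcb, retainer}
3. heatsink@(0, 1) [-x clear] — {heatsink, pcb, retainer}
4. standoff@(0, 0) [-y clear] — {heatsink, pcb, retainer, standoff}
5. duct@(1, 0) [-y clear] — {duct, heatsink, pcb, retainer, standoff}

pcb; retainer; heatsink; standoff; duct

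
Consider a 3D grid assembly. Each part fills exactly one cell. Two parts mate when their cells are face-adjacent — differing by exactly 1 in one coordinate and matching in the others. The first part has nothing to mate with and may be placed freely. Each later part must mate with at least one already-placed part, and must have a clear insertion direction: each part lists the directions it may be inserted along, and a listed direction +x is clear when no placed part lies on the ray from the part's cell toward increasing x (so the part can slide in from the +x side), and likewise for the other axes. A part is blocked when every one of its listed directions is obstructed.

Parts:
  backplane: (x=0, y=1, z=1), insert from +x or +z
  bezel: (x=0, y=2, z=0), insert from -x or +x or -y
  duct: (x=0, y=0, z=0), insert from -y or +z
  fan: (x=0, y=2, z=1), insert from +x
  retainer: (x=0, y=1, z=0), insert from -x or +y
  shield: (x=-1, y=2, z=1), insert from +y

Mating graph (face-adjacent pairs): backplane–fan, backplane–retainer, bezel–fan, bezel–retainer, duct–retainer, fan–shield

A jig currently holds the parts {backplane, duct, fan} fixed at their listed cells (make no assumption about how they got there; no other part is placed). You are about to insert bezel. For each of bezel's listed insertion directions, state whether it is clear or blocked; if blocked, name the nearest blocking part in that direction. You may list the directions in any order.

+x: clear; -x: clear; -y: blocked by duct

-x: ray from bezel(0, 2, 0) has no placed part ⇒ clear
+x: ray from bezel(0, 2, 0) has no placed part ⇒ clear
-y: nearest on ray is duct@(0, 0, 0) ⇒ blocked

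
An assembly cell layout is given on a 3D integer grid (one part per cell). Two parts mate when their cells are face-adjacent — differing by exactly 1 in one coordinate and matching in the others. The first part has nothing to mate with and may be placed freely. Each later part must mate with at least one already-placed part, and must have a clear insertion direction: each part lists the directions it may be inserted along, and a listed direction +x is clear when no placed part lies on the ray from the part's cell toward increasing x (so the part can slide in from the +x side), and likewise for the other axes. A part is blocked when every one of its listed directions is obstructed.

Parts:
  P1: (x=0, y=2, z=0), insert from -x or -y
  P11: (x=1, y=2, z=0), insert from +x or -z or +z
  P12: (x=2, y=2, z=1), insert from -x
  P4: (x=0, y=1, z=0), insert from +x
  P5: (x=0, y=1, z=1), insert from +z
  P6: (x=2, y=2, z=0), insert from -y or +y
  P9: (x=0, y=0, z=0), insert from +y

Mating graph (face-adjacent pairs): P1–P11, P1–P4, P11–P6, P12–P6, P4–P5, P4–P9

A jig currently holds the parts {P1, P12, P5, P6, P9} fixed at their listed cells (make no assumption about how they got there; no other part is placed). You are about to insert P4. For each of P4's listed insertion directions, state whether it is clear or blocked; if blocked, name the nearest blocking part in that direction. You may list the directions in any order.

+x: clear

+x: ray from P4(0, 1, 0) has no placed part ⇒ clear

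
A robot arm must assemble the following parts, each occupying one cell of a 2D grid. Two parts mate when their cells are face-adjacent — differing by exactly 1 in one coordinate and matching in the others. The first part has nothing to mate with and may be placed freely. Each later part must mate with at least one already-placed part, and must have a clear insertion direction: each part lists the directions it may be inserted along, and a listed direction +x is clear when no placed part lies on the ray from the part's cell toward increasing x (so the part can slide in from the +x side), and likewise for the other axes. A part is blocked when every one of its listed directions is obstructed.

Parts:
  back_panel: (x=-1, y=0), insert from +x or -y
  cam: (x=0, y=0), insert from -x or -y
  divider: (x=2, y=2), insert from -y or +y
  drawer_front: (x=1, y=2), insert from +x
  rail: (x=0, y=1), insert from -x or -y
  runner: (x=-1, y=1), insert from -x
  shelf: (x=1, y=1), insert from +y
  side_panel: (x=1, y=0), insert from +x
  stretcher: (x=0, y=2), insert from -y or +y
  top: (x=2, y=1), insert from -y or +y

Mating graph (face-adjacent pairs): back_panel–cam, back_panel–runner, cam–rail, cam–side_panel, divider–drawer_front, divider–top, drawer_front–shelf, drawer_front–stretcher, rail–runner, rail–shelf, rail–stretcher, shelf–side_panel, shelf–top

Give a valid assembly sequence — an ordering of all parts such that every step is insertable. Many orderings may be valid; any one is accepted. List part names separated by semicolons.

1. top@(2, 1) [-y clear] — {top}
2. shelf@(1, 1) [+y clear] — {shelf, top}
3. side_panel@(1, 0) [+x clear] — {shelf, side_panel, top}
4. drawer_front@(1, 2) [+x clear] — {drawer_front, shelf, side_panel, top}
5. divider@(2, 2) [+y clear] — {divider, drawer_front, shelf, side_panel, top}
6. cam@(0, 0) [-x clear] — {cam, divider, drawer_front, shelf, side_panel, top}
7. back_panel@(-1, 0) [-y clear] — {back_panel, cam, divider, drawer_front, shelf, side_panel, top}
8. stretcher@(0, 2) [+y clear] — {back_panel, cam, divider, drawer_front, shelf, side_panel, stretcher, top}
9. rail@(0, 1) [-x clear] — {back_panel, cam, divider, drawer_front, rail, shelf, side_panel, stretcher, top}
10. runner@(-1, 1) [-x clear] — {back_panel, cam, divider, drawer_front, rail, runner, shelf, side_panel, stretcher, top}

top; shelf; side_panel; drawer_front; divider; cam; back_panel; stretcher; rail; runner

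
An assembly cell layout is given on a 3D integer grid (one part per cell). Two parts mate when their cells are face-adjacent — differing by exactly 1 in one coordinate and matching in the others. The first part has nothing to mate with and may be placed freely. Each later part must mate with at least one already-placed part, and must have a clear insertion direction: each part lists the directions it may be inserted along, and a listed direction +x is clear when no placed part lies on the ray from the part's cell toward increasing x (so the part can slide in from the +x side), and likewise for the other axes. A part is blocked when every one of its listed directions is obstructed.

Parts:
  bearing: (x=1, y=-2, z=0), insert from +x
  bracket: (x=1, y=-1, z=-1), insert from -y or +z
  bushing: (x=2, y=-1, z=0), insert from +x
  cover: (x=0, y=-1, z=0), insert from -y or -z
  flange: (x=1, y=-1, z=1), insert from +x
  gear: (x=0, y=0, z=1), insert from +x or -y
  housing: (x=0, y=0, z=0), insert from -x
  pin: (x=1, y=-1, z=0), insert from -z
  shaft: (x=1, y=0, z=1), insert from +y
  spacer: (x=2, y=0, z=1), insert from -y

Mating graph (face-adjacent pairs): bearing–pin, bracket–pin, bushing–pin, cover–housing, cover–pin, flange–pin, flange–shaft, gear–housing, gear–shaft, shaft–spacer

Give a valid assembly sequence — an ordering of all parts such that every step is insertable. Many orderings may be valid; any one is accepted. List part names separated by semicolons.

1. housing@(0, 0, 0) [-x clear] — {housing}
2. cover@(0, -1, 0) [-y clear] — {cover, housing}
3. pin@(1, -1, 0) [-z clear] — {cover, housing, pin}
4. bushing@(2, -1, 0) [+x clear] — {bushing, cover, housing, pin}
5. bracket@(1, -1, -1) [-y clear] — {bracket, bushing, cover, housing, pin}
6. flange@(1, -1, 1) [+x clear] — {bracket, bushing, cover, flange, housing, pin}
7. shaft@(1, 0, 1) [+y clear] — {bracket, bushing, cover, flange, housing, pin, shaft}
8. spacer@(2, 0, 1) [-y clear] — {bracket, bushing, cover, flange, housing, pin, shaft, spacer}
9. bearing@(1, -2, 0) [+x clear] — {bearing, bracket, bushing, cover, flange, housing, pin, shaft, spacer}
10. gear@(0, 0, 1) [-y clear] — {bearing, bracket, bushing, cover, flange, gear, housing, pin, shaft, spacer}

housing; cover; pin; bushing; bracket; flange; shaft; spacer; bearing; gear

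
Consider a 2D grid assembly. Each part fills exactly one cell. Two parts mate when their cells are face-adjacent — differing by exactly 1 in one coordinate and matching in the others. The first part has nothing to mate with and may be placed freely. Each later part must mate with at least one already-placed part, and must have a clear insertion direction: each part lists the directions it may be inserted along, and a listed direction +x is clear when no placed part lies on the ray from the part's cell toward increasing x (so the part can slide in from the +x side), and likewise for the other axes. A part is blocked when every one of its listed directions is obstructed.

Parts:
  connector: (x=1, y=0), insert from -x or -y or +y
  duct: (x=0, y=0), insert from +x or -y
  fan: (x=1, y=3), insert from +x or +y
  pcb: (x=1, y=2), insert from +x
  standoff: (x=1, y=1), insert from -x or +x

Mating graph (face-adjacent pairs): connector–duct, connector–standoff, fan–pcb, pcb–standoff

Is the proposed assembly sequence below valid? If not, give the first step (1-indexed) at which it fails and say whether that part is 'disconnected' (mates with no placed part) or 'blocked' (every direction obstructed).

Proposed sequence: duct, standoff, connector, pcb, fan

Invalid at step 2 (disconnected)

1. duct@(0, 0) [+x clear] — {duct}
2. standoff@(1, 1) — no placed neighbour ⇒ disconnected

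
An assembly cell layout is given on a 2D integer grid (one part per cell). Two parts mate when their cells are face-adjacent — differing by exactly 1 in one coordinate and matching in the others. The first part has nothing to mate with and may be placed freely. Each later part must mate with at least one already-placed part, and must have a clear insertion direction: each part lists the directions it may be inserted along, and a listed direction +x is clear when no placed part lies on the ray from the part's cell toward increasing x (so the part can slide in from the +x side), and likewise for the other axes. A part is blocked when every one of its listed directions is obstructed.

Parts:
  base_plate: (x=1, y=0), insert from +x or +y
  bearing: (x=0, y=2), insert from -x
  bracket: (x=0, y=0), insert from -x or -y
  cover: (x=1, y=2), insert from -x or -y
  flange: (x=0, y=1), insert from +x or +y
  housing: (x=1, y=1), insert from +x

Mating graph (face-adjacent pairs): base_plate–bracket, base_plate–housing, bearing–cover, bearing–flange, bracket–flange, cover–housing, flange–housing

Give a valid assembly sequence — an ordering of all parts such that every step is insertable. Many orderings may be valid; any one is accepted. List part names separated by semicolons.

1. flange@(0, 1) [+x clear] — {flange}
2. bearing@(0, 2) [-x clear] — {bearing, flange}
3. cover@(1, 2) [-y clear] — {bearing, cover, flange}
4. housing@(1, 1) [+x clear] — {bearing, cover, flange, housing}
5. base_plate@(1, 0) [+x clear] — {base_plate, bearing, cover, flange, housing}
6. bracket@(0, 0) [-x clear] — {base_plate, bearing, bracket, cover, flange, housing}

flange; bearing; cover; housing; base_plate; bracket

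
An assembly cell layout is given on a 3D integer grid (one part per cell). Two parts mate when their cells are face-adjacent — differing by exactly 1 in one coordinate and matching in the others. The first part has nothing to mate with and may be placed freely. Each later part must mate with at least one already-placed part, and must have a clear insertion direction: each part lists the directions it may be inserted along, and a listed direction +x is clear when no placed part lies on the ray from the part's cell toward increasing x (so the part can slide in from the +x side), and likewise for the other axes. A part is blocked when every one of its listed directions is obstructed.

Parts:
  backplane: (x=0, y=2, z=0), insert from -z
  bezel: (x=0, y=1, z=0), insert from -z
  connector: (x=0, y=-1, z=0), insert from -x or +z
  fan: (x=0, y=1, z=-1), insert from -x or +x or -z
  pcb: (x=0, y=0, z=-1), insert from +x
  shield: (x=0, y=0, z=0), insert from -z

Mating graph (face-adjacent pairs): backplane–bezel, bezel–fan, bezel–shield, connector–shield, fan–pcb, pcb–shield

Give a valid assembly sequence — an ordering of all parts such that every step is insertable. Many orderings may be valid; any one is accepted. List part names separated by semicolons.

1. connector@(0, -1, 0) [-x clear] — {connector}
2. shield@(0, 0, 0) [-z clear] — {connector, shield}
3. pcb@(0, 0, -1) [+x clear] — {connector, pcb, shield}
4. bezel@(0, 1, 0) [-z clear] — {bezel, connector, pcb, shield}
5. fan@(0, 1, -1) [-x clear] — {bezel, connector, fan, pcb, shield}
6. backplane@(0, 2, 0) [-z clear] — {backplane, bezel, connector, fan, pcb, shield}

connector; shield; pcb; bezel; fan; backplane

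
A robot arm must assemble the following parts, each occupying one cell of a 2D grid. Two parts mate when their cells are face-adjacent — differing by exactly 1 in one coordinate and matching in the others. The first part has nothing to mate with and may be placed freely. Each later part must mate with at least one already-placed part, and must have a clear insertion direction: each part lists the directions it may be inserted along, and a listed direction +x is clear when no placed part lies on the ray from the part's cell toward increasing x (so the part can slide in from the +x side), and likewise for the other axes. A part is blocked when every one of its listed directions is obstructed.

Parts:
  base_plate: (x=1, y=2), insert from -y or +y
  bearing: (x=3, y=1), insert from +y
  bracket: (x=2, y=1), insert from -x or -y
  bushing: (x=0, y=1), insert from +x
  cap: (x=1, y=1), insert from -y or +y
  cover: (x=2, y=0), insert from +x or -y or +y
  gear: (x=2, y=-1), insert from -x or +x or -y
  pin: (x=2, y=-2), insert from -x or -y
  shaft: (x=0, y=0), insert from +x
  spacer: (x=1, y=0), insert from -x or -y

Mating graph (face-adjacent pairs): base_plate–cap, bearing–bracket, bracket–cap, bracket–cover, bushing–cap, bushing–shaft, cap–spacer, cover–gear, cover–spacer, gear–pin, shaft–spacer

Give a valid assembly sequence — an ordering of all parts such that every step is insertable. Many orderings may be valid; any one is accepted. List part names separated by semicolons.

1. shaft@(0, 0) [+x clear] — {shaft}
2. spacer@(1, 0) [-y clear] — {shaft, spacer}
3. bushing@(0, 1) [+x clear] — {bushing, shaft, spacer}
4. cap@(1, 1) [+y clear] — {bushing, cap, shaft, spacer}
5. bracket@(2, 1) [-y clear] — {bracket, bushing, cap, shaft, spacer}
6. bearing@(3, 1) [+y clear] — {bearing, bracket, bushing, cap, shaft, spacer}
7. cover@(2, 0) [+x clear] — {bearing, bracket, bushing, cap, cover, shaft, spacer}
8. gear@(2, -1) [-x clear] — {bearing, bracket, bushing, cap, cover, gear, shaft, spacer}
9. pin@(2, -2) [-x clear] — {bearing, bracket, bushing, cap, cover, gear, pin, shaft, spacer}
10. base_plate@(1, 2) [+y clear] — {base_plate, bearing, bracket, bushing, cap, cover, gear, pin, shaft, spacer}

shaft; spacer; bushing; cap; bracket; bearing; cover; gear; pin; base_plate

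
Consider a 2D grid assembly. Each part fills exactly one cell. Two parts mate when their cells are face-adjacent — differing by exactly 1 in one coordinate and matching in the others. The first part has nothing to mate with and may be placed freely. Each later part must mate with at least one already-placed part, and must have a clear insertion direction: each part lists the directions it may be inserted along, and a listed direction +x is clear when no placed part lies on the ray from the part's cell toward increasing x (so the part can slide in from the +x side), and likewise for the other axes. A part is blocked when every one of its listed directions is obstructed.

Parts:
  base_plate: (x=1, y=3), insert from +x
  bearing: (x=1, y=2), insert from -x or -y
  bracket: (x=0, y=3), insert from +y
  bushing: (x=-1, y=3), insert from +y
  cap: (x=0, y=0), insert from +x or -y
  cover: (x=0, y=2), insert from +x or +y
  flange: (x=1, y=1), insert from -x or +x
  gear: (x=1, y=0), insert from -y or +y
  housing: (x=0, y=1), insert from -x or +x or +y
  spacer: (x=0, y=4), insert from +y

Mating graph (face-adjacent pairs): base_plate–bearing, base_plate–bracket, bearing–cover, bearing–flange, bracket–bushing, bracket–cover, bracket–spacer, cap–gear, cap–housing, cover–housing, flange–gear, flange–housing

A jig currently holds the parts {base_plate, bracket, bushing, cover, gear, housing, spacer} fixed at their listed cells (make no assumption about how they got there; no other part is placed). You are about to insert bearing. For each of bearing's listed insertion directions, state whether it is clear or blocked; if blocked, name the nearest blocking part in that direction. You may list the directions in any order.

-x: nearest on ray is cover@(0, 2) ⇒ blocked
-y: nearest on ray is gear@(1, 0) ⇒ blocked

-x: blocked by cover; -y: blocked by gear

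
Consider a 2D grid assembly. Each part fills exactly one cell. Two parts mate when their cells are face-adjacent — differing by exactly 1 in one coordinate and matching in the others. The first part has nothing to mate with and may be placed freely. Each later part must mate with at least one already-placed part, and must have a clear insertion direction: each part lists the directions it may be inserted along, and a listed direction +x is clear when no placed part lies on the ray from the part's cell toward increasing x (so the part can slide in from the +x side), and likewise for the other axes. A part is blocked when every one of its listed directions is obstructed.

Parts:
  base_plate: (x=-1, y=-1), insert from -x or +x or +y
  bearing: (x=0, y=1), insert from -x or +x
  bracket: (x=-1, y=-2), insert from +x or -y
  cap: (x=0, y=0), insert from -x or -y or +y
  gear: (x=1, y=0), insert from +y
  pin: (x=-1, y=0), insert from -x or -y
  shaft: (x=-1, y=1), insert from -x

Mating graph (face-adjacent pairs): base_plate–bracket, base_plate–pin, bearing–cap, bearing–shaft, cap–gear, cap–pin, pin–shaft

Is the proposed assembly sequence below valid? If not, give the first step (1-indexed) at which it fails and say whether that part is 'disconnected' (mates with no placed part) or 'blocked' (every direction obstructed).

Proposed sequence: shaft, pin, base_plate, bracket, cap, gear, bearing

1. shaft@(-1, 1) [-x clear] — {shaft}
2. pin@(-1, 0) [-x clear] — {pin, shaft}
3. base_plate@(-1, -1) [-x clear] — {base_plate, pin, shaft}
4. bracket@(-1, -2) [+x clear] — {base_plate, bracket, pin, shaft}
5. cap@(0, 0) [-y clear] — {base_plate, bracket, cap, pin, shaft}
6. gear@(1, 0) [+y clear] — {base_plate, bracket, cap, gear, pin, shaft}
7. bearing@(0, 1) [+x clear] — {base_plate, bearing, bracket, cap, gear, pin, shaft}

Valid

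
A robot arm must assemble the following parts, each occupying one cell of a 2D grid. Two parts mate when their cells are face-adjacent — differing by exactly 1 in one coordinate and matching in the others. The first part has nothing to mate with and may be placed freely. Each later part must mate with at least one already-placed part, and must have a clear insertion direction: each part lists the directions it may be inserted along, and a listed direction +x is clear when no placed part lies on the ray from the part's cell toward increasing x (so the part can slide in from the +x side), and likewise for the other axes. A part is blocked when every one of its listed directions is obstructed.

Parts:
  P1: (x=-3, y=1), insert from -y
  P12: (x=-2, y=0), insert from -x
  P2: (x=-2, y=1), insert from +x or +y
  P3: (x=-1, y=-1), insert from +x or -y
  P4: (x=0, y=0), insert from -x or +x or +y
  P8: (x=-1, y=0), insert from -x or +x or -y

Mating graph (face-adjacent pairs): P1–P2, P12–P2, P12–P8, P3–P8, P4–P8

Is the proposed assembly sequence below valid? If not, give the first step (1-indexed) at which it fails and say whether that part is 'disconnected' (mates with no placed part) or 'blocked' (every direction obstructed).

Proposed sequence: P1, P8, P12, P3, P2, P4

1. P1@(-3, 1) [-y clear] — {P1}
2. P8@(-1, 0) — no placed neighbour ⇒ disconnected

Invalid at step 2 (disconnected)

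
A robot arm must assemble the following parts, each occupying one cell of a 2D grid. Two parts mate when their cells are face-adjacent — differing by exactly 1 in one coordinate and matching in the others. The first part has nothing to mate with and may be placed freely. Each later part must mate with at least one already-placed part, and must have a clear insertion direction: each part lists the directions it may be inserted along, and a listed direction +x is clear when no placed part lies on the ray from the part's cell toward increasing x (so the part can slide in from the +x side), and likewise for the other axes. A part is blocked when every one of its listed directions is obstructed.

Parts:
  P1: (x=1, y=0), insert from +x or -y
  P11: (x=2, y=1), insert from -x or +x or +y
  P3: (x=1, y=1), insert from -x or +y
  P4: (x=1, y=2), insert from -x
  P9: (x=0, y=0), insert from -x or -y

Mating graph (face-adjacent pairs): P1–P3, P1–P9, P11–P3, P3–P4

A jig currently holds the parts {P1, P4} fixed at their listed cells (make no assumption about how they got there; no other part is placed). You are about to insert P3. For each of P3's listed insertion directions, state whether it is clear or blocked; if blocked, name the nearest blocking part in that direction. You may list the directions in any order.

+y: blocked by P4; -x: clear

-x: ray from P3(1, 1) has no placed part ⇒ clear
+y: nearest on ray is P4@(1, 2) ⇒ blocked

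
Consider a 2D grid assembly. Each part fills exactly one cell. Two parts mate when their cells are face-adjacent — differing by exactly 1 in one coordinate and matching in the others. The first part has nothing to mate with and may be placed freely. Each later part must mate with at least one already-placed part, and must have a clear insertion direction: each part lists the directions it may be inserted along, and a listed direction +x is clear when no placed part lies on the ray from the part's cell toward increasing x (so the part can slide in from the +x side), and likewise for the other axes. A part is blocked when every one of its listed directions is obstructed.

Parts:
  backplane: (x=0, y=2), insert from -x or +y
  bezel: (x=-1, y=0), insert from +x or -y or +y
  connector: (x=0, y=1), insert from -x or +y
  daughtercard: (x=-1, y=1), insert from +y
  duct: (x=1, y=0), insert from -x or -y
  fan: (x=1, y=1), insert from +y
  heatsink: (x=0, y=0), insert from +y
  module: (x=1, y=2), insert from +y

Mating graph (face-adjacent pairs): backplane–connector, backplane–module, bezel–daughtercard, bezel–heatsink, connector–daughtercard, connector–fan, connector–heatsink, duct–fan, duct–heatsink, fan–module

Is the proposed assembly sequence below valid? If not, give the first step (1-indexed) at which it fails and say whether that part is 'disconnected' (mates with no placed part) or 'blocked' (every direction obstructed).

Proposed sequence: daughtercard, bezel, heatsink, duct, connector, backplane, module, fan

Invalid at step 8 (blocked)

1. daughtercard@(-1, 1) [+y clear] — {daughtercard}
2. bezel@(-1, 0) [+x clear] — {bezel, daughtercard}
3. heatsink@(0, 0) [+y clear] — {bezel, daughtercard, heatsink}
4. duct@(1, 0) [-y clear] — {bezel, daughtercard, duct, heatsink}
5. connector@(0, 1) [+y clear] — {bezel, connector, daughtercard, duct, heatsink}
6. backplane@(0, 2) [-x clear] — {backplane, bezel, connector, daughtercard, duct, heatsink}
7. module@(1, 2) [+y clear] — {backplane, bezel, connector, daughtercard, duct, heatsink, module}
8. fan@(1, 1) — +y all obstructed ⇒ blocked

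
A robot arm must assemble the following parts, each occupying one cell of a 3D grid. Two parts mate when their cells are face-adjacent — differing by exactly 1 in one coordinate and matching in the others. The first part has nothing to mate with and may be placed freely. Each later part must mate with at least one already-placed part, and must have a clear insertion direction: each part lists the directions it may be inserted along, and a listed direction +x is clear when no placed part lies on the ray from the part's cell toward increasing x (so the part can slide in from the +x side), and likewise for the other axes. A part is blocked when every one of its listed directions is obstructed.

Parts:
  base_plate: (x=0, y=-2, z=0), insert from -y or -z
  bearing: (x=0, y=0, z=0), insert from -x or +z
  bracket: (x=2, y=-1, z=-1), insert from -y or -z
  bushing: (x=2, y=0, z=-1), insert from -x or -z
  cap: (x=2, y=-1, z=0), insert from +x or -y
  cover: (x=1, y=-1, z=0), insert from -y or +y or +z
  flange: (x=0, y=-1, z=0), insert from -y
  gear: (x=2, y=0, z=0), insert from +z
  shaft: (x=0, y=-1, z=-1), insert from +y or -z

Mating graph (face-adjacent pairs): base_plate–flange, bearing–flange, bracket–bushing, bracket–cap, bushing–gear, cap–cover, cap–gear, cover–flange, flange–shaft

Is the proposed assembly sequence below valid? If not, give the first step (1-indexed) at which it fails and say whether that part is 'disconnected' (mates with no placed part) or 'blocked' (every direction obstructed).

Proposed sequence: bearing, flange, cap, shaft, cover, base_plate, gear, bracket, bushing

Invalid at step 3 (disconnected)

1. bearing@(0, 0, 0) [-x clear] — {bearing}
2. flange@(0, -1, 0) [-y clear] — {bearing, flange}
3. cap@(2, -1, 0) — no placed neighbour ⇒ disconnected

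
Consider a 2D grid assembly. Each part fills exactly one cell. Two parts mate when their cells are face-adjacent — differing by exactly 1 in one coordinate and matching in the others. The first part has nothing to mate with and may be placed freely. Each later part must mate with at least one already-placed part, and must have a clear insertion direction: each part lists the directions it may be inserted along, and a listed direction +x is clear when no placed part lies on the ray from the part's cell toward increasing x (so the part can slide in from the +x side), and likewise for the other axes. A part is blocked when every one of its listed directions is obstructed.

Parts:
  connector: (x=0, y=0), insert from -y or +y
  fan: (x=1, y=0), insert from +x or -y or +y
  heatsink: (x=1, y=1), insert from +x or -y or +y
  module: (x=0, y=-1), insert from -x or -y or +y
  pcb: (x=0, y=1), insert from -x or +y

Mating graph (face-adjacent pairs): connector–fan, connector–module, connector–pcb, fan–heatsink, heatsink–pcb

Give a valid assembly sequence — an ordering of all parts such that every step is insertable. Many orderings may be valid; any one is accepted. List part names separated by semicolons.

pcb; connector; module; heatsink; fan

1. pcb@(0, 1) [-x clear] — {pcb}
2. connector@(0, 0) [-y clear] — {connector, pcb}
3. module@(0, -1) [-x clear] — {connector, module, pcb}
4. heatsink@(1, 1) [+x clear] — {connector, heatsink, module, pcb}
5. fan@(1, 0) [+x clear] — {connector, fan, heatsink, module, pcb}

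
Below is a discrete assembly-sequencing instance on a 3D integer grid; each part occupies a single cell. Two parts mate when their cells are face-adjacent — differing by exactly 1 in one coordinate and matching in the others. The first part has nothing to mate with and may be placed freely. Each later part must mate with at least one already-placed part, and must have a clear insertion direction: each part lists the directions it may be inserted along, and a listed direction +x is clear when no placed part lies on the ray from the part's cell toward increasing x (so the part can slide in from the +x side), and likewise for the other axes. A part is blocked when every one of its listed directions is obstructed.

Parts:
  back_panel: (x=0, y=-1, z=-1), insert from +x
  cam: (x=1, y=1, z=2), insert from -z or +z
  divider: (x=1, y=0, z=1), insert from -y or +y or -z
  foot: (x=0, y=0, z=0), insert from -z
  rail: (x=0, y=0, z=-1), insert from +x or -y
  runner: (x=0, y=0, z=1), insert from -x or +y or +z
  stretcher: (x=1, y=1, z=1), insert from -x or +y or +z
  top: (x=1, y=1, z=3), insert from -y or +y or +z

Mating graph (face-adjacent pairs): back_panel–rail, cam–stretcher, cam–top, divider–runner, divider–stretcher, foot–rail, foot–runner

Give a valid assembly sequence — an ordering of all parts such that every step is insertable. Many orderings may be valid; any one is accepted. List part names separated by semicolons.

foot; runner; divider; stretcher; cam; top; rail; back_panel

1. foot@(0, 0, 0) [-z clear] — {foot}
2. runner@(0, 0, 1) [-x clear] — {foot, runner}
3. divider@(1, 0, 1) [-y clear] — {divider, foot, runner}
4. stretcher@(1, 1, 1) [-x clear] — {divider, foot, runner, stretcher}
5. cam@(1, 1, 2) [+z clear] — {cam, divider, foot, runner, stretcher}
6. top@(1, 1, 3) [-y clear] — {cam, divider, foot, runner, stretcher, top}
7. rail@(0, 0, -1) [+x clear] — {cam, divider, foot, rail, runner, stretcher, top}
8. back_panel@(0, -1, -1) [+x clear] — {back_panel, cam, divider, foot, rail, runner, stretcher, top}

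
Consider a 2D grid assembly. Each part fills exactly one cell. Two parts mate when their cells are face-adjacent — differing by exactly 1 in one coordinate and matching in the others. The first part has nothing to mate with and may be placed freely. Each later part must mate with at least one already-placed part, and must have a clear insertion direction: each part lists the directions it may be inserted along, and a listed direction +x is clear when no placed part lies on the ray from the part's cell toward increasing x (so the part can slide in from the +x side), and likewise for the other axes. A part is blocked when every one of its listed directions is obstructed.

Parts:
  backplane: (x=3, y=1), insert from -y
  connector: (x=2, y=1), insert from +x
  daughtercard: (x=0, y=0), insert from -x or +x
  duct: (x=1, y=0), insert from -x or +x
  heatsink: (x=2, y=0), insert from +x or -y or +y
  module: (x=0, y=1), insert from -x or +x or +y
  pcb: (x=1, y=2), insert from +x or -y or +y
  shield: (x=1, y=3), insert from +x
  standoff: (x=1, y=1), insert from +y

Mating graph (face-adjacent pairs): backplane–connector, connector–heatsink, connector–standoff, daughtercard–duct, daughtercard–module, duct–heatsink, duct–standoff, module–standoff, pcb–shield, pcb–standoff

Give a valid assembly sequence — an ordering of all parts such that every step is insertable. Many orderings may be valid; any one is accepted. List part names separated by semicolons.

1. heatsink@(2, 0) [+x clear] — {heatsink}
2. duct@(1, 0) [-x clear] — {duct, heatsink}
3. standoff@(1, 1) [+y clear] — {duct, heatsink, standoff}
4. pcb@(1, 2) [+x clear] — {duct, heatsink, pcb, standoff}
5. module@(0, 1) [-x clear] — {duct, heatsink, module, pcb, standoff}
6. shield@(1, 3) [+x clear] — {duct, heatsink, module, pcb, shield, standoff}
7. daughtercard@(0, 0) [-x clear] — {daughtercard, duct, heatsink, module, pcb, shield, standoff}
8. connector@(2, 1) [+x clear] — {connector, daughtercard, duct, heatsink, module, pcb, shield, standoff}
9. backplane@(3, 1) [-y clear] — {backplane, connector, daughtercard, duct, heatsink, module, pcb, shield, standoff}

heatsink; duct; standoff; pcb; module; shield; daughtercard; connector; backplane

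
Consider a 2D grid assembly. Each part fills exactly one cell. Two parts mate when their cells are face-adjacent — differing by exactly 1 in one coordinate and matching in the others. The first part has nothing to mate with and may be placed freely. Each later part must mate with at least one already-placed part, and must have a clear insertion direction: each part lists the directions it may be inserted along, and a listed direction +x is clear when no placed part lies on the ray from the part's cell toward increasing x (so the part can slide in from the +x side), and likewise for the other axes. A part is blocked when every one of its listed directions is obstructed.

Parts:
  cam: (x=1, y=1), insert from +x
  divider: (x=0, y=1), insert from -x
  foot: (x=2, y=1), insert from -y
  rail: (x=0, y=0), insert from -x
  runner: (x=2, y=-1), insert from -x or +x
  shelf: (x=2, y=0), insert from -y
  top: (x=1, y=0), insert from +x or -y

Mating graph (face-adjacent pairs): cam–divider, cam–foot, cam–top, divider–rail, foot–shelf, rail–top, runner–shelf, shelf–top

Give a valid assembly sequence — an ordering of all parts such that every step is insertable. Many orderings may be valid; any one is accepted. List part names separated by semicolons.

divider; rail; top; cam; foot; shelf; runner

1. divider@(0, 1) [-x clear] — {divider}
2. rail@(0, 0) [-x clear] — {divider, rail}
3. top@(1, 0) [+x clear] — {divider, rail, top}
4. cam@(1, 1) [+x clear] — {cam, divider, rail, top}
5. foot@(2, 1) [-y clear] — {cam, divider, foot, rail, top}
6. shelf@(2, 0) [-y clear] — {cam, divider, foot, rail, shelf, top}
7. runner@(2, -1) [-x clear] — {cam, divider, foot, rail, runner, shelf, top}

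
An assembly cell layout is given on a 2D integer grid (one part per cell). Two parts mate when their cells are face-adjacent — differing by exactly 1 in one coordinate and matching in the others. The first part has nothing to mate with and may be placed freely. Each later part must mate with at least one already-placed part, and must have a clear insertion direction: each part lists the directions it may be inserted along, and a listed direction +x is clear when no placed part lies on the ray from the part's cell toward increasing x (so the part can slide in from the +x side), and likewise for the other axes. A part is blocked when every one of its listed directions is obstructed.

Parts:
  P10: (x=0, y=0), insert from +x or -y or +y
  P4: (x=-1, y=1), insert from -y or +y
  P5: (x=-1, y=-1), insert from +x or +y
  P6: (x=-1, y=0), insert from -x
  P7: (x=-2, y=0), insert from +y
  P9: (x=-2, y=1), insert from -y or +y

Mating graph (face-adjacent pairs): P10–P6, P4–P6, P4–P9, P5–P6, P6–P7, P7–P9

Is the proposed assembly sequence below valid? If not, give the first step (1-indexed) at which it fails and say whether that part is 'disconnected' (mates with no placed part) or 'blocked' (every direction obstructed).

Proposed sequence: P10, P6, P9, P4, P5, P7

Invalid at step 3 (disconnected)

1. P10@(0, 0) [+x clear] — {P10}
2. P6@(-1, 0) [-x clear] — {P10, P6}
3. P9@(-2, 1) — no placed neighbour ⇒ disconnected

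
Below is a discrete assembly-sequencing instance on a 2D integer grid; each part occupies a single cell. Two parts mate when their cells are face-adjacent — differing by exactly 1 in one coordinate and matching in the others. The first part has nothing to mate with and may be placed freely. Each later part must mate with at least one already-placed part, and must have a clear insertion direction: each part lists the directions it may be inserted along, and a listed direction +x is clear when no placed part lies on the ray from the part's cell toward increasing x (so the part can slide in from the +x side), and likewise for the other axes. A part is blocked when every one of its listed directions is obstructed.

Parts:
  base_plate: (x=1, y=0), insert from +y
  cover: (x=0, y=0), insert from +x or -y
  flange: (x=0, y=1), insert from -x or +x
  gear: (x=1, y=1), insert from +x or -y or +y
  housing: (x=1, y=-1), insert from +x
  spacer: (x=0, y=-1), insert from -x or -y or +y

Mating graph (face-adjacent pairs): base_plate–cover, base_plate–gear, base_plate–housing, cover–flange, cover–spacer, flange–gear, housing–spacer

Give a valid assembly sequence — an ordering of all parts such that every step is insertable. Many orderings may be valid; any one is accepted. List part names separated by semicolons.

flange; cover; base_plate; housing; spacer; gear

1. flange@(0, 1) [-x clear] — {flange}
2. cover@(0, 0) [+x clear] — {cover, flange}
3. base_plate@(1, 0) [+y clear] — {base_plate, cover, flange}
4. housing@(1, -1) [+x clear] — {base_plate, cover, flange, housing}
5. spacer@(0, -1) [-x clear] — {base_plate, cover, flange, housing, spacer}
6. gear@(1, 1) [+x clear] — {base_plate, cover, flange, gear, housing, spacer}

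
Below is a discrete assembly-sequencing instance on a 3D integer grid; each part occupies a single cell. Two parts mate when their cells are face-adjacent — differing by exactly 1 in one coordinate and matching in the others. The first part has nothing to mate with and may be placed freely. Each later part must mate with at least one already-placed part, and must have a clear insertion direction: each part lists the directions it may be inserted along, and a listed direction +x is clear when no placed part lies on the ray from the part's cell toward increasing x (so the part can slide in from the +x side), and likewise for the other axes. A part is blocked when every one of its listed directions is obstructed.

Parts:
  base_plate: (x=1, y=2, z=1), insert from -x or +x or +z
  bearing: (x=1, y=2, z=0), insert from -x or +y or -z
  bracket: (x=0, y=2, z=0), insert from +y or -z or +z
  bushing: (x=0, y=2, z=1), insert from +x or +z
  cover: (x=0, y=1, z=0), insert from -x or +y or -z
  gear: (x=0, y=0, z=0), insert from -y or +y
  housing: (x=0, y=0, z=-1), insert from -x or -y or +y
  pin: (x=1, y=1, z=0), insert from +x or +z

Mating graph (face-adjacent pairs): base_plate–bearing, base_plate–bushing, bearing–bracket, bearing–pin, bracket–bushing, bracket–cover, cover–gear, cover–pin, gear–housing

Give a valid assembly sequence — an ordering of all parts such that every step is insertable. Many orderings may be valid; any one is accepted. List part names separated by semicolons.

cover; pin; bearing; base_plate; gear; housing; bracket; bushing

1. cover@(0, 1, 0) [-x clear] — {cover}
2. pin@(1, 1, 0) [+x clear] — {cover, pin}
3. bearing@(1, 2, 0) [-x clear] — {bearing, cover, pin}
4. base_plate@(1, 2, 1) [-x clear] — {base_plate, bearing, cover, pin}
5. gear@(0, 0, 0) [-y clear] — {base_plate, bearing, cover, gear, pin}
6. housing@(0, 0, -1) [-x clear] — {base_plate, bearing, cover, gear, housing, pin}
7. bracket@(0, 2, 0) [+y clear] — {base_plate, bearing, bracket, cover, gear, housing, pin}
8. bushing@(0, 2, 1) [+z clear] — {base_plate, bearing, bracket, bushing, cover, gear, housing, pin}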